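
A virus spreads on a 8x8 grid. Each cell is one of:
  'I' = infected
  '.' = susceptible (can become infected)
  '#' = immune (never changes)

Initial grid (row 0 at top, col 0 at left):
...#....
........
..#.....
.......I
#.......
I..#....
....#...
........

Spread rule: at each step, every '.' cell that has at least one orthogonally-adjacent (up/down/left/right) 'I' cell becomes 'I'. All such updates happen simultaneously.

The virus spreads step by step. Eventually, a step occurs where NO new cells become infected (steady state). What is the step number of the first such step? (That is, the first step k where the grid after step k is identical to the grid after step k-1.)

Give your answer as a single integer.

Answer: 8

Derivation:
Step 0 (initial): 2 infected
Step 1: +5 new -> 7 infected
Step 2: +9 new -> 16 infected
Step 3: +11 new -> 27 infected
Step 4: +14 new -> 41 infected
Step 5: +9 new -> 50 infected
Step 6: +7 new -> 57 infected
Step 7: +2 new -> 59 infected
Step 8: +0 new -> 59 infected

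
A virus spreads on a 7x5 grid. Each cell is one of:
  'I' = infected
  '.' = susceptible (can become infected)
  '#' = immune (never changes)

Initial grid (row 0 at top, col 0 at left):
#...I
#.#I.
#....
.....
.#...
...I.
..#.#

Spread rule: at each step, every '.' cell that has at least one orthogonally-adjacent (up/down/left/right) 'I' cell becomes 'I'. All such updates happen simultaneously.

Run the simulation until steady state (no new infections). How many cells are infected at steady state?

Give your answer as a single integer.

Answer: 28

Derivation:
Step 0 (initial): 3 infected
Step 1: +7 new -> 10 infected
Step 2: +7 new -> 17 infected
Step 3: +6 new -> 23 infected
Step 4: +4 new -> 27 infected
Step 5: +1 new -> 28 infected
Step 6: +0 new -> 28 infected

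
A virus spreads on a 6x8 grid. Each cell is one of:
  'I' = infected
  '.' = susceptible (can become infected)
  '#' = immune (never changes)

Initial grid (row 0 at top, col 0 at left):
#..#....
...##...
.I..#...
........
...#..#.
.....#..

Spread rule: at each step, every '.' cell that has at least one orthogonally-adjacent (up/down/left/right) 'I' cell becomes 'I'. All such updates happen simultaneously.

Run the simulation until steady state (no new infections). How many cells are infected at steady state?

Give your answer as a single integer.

Step 0 (initial): 1 infected
Step 1: +4 new -> 5 infected
Step 2: +7 new -> 12 infected
Step 3: +5 new -> 17 infected
Step 4: +3 new -> 20 infected
Step 5: +3 new -> 23 infected
Step 6: +4 new -> 27 infected
Step 7: +3 new -> 30 infected
Step 8: +4 new -> 34 infected
Step 9: +4 new -> 38 infected
Step 10: +2 new -> 40 infected
Step 11: +0 new -> 40 infected

Answer: 40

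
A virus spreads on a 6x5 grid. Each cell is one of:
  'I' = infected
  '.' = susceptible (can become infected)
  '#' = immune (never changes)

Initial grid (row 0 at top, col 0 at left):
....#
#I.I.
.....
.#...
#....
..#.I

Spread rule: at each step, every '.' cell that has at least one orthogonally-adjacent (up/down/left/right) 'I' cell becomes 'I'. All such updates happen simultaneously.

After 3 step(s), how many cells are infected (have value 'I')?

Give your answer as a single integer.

Answer: 22

Derivation:
Step 0 (initial): 3 infected
Step 1: +8 new -> 11 infected
Step 2: +8 new -> 19 infected
Step 3: +3 new -> 22 infected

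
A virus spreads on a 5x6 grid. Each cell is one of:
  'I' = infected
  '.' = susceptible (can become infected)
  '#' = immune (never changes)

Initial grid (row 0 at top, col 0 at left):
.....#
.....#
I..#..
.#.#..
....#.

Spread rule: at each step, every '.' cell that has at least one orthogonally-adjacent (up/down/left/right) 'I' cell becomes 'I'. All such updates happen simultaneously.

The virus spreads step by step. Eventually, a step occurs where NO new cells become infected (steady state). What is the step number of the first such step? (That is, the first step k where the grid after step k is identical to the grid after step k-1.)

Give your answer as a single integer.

Answer: 10

Derivation:
Step 0 (initial): 1 infected
Step 1: +3 new -> 4 infected
Step 2: +4 new -> 8 infected
Step 3: +4 new -> 12 infected
Step 4: +3 new -> 15 infected
Step 5: +3 new -> 18 infected
Step 6: +2 new -> 20 infected
Step 7: +2 new -> 22 infected
Step 8: +1 new -> 23 infected
Step 9: +1 new -> 24 infected
Step 10: +0 new -> 24 infected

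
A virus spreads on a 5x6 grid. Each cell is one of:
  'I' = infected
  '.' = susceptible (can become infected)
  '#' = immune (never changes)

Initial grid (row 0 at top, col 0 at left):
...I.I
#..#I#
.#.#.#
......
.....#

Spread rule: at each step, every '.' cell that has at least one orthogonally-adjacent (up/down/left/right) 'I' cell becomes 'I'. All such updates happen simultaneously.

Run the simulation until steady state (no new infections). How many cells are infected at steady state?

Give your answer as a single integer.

Step 0 (initial): 3 infected
Step 1: +3 new -> 6 infected
Step 2: +3 new -> 9 infected
Step 3: +6 new -> 15 infected
Step 4: +2 new -> 17 infected
Step 5: +2 new -> 19 infected
Step 6: +2 new -> 21 infected
Step 7: +2 new -> 23 infected
Step 8: +0 new -> 23 infected

Answer: 23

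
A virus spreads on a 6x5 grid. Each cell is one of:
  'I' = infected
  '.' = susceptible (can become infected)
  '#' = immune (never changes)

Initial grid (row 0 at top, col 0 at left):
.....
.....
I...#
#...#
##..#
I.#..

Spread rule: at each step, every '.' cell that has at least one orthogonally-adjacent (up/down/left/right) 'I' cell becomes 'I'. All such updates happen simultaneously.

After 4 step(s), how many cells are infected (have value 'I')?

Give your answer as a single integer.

Answer: 17

Derivation:
Step 0 (initial): 2 infected
Step 1: +3 new -> 5 infected
Step 2: +4 new -> 9 infected
Step 3: +4 new -> 13 infected
Step 4: +4 new -> 17 infected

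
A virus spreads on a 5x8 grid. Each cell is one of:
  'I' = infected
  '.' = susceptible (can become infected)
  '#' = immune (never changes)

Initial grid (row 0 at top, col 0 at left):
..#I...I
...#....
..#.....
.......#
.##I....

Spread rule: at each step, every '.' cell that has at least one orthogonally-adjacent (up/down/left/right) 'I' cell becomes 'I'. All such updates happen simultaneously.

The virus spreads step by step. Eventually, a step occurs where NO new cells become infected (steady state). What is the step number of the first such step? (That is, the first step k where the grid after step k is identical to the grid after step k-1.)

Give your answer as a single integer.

Answer: 8

Derivation:
Step 0 (initial): 3 infected
Step 1: +5 new -> 8 infected
Step 2: +8 new -> 16 infected
Step 3: +6 new -> 22 infected
Step 4: +5 new -> 27 infected
Step 5: +3 new -> 30 infected
Step 6: +3 new -> 33 infected
Step 7: +1 new -> 34 infected
Step 8: +0 new -> 34 infected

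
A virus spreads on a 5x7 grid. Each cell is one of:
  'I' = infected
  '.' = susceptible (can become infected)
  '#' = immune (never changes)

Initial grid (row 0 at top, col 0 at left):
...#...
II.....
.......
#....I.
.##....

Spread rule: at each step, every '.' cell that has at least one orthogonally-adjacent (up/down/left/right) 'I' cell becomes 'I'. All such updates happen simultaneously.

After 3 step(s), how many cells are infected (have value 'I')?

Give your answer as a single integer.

Answer: 28

Derivation:
Step 0 (initial): 3 infected
Step 1: +9 new -> 12 infected
Step 2: +10 new -> 22 infected
Step 3: +6 new -> 28 infected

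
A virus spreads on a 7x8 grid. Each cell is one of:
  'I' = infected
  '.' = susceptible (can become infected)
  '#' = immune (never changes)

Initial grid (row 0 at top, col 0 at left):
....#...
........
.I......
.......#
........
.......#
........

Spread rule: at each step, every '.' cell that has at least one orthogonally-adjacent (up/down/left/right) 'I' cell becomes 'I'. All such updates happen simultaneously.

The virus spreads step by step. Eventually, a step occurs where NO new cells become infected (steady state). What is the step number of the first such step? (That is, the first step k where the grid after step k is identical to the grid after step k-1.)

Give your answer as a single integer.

Step 0 (initial): 1 infected
Step 1: +4 new -> 5 infected
Step 2: +7 new -> 12 infected
Step 3: +8 new -> 20 infected
Step 4: +8 new -> 28 infected
Step 5: +7 new -> 35 infected
Step 6: +7 new -> 42 infected
Step 7: +5 new -> 47 infected
Step 8: +4 new -> 51 infected
Step 9: +1 new -> 52 infected
Step 10: +1 new -> 53 infected
Step 11: +0 new -> 53 infected

Answer: 11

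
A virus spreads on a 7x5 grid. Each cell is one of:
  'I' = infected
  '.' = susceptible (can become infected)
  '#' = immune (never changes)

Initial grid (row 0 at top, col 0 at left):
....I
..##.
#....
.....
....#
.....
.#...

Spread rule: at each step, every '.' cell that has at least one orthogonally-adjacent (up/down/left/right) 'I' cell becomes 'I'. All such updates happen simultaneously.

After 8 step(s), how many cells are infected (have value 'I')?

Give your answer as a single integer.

Step 0 (initial): 1 infected
Step 1: +2 new -> 3 infected
Step 2: +2 new -> 5 infected
Step 3: +3 new -> 8 infected
Step 4: +4 new -> 12 infected
Step 5: +4 new -> 16 infected
Step 6: +3 new -> 19 infected
Step 7: +5 new -> 24 infected
Step 8: +4 new -> 28 infected

Answer: 28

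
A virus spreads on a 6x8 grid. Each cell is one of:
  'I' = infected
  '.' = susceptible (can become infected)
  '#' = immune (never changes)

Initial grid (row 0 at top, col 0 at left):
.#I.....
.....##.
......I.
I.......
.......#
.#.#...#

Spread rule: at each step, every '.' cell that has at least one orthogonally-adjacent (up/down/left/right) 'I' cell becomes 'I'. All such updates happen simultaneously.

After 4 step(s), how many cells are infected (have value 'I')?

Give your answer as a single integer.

Step 0 (initial): 3 infected
Step 1: +8 new -> 11 infected
Step 2: +14 new -> 25 infected
Step 3: +10 new -> 35 infected
Step 4: +5 new -> 40 infected

Answer: 40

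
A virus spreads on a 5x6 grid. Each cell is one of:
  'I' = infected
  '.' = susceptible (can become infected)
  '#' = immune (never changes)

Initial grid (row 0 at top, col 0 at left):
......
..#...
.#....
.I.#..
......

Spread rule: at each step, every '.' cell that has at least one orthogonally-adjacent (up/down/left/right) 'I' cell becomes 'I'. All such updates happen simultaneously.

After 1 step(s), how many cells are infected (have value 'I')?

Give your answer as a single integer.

Answer: 4

Derivation:
Step 0 (initial): 1 infected
Step 1: +3 new -> 4 infected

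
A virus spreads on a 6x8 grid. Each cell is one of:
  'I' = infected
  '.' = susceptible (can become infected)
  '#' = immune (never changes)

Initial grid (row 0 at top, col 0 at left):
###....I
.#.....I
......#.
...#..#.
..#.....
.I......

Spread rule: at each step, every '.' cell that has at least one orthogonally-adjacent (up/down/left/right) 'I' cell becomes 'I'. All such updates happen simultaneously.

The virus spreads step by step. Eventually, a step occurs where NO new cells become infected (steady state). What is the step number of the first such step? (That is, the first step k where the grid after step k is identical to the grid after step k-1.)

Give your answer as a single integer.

Step 0 (initial): 3 infected
Step 1: +6 new -> 9 infected
Step 2: +6 new -> 15 infected
Step 3: +9 new -> 24 infected
Step 4: +10 new -> 34 infected
Step 5: +6 new -> 40 infected
Step 6: +0 new -> 40 infected

Answer: 6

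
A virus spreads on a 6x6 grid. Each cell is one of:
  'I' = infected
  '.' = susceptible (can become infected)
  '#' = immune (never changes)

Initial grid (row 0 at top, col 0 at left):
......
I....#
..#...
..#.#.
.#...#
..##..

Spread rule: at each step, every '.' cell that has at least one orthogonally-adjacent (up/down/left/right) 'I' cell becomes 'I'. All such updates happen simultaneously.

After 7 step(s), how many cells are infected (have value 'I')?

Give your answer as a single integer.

Step 0 (initial): 1 infected
Step 1: +3 new -> 4 infected
Step 2: +4 new -> 8 infected
Step 3: +4 new -> 12 infected
Step 4: +4 new -> 16 infected
Step 5: +4 new -> 20 infected
Step 6: +3 new -> 23 infected
Step 7: +3 new -> 26 infected

Answer: 26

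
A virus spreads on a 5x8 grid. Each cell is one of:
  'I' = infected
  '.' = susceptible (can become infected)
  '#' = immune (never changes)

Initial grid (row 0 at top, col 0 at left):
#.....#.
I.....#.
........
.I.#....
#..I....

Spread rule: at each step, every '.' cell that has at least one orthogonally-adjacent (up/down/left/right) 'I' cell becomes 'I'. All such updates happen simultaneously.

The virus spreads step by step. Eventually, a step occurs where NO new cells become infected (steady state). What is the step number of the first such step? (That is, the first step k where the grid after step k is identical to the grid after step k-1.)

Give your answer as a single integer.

Answer: 9

Derivation:
Step 0 (initial): 3 infected
Step 1: +8 new -> 11 infected
Step 2: +5 new -> 16 infected
Step 3: +6 new -> 22 infected
Step 4: +5 new -> 27 infected
Step 5: +4 new -> 31 infected
Step 6: +2 new -> 33 infected
Step 7: +1 new -> 34 infected
Step 8: +1 new -> 35 infected
Step 9: +0 new -> 35 infected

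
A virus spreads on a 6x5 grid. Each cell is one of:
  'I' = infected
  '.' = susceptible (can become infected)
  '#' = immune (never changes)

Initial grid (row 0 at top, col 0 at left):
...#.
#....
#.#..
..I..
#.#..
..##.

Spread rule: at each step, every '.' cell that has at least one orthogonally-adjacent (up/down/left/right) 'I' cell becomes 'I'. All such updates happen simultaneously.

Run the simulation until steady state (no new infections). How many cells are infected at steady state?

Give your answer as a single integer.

Answer: 22

Derivation:
Step 0 (initial): 1 infected
Step 1: +2 new -> 3 infected
Step 2: +6 new -> 9 infected
Step 3: +5 new -> 14 infected
Step 4: +5 new -> 19 infected
Step 5: +3 new -> 22 infected
Step 6: +0 new -> 22 infected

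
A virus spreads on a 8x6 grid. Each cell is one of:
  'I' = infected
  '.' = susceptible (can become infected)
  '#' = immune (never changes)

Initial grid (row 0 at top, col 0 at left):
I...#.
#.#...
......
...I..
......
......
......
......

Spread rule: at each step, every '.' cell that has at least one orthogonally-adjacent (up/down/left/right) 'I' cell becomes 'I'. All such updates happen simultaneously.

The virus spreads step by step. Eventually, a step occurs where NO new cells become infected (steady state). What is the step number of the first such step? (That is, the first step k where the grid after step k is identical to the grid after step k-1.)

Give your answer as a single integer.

Answer: 8

Derivation:
Step 0 (initial): 2 infected
Step 1: +5 new -> 7 infected
Step 2: +10 new -> 17 infected
Step 3: +10 new -> 27 infected
Step 4: +8 new -> 35 infected
Step 5: +6 new -> 41 infected
Step 6: +3 new -> 44 infected
Step 7: +1 new -> 45 infected
Step 8: +0 new -> 45 infected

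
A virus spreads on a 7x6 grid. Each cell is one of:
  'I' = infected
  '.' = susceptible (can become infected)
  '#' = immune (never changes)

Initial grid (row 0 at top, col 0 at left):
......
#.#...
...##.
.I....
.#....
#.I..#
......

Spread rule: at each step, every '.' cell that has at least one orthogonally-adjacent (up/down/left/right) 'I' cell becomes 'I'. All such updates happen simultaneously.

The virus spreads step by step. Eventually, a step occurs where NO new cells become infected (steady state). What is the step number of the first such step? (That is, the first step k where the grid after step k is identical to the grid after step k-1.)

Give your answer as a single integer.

Answer: 8

Derivation:
Step 0 (initial): 2 infected
Step 1: +7 new -> 9 infected
Step 2: +9 new -> 18 infected
Step 3: +5 new -> 23 infected
Step 4: +5 new -> 28 infected
Step 5: +2 new -> 30 infected
Step 6: +3 new -> 33 infected
Step 7: +2 new -> 35 infected
Step 8: +0 new -> 35 infected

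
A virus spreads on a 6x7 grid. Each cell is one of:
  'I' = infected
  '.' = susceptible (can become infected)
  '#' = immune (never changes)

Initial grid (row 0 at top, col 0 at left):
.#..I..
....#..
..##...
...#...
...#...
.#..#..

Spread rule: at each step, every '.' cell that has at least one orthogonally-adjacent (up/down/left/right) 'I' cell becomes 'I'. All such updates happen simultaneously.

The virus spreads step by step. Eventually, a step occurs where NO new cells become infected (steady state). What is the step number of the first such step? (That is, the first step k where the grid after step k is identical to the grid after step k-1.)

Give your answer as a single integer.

Step 0 (initial): 1 infected
Step 1: +2 new -> 3 infected
Step 2: +4 new -> 7 infected
Step 3: +3 new -> 10 infected
Step 4: +4 new -> 14 infected
Step 5: +5 new -> 19 infected
Step 6: +6 new -> 25 infected
Step 7: +4 new -> 29 infected
Step 8: +2 new -> 31 infected
Step 9: +2 new -> 33 infected
Step 10: +1 new -> 34 infected
Step 11: +0 new -> 34 infected

Answer: 11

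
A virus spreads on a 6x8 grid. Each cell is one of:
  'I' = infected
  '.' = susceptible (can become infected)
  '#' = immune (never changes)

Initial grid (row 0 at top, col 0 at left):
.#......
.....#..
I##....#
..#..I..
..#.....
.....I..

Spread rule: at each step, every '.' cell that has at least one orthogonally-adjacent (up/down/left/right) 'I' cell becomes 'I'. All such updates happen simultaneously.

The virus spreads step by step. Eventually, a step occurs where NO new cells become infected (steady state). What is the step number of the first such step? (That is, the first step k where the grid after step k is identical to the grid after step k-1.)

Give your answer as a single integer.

Answer: 6

Derivation:
Step 0 (initial): 3 infected
Step 1: +8 new -> 11 infected
Step 2: +12 new -> 23 infected
Step 3: +9 new -> 32 infected
Step 4: +6 new -> 38 infected
Step 5: +3 new -> 41 infected
Step 6: +0 new -> 41 infected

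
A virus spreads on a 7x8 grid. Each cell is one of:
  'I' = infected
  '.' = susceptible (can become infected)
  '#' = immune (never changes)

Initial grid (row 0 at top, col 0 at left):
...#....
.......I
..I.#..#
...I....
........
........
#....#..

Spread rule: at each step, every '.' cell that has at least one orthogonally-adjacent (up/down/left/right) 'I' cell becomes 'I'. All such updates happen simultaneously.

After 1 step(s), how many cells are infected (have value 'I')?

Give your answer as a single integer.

Step 0 (initial): 3 infected
Step 1: +8 new -> 11 infected

Answer: 11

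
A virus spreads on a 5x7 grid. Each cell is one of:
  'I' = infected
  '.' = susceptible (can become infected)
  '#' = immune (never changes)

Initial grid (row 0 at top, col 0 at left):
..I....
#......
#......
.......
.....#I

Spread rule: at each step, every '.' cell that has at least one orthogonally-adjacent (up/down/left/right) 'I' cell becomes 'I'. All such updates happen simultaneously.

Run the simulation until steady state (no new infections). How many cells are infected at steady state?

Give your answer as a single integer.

Answer: 32

Derivation:
Step 0 (initial): 2 infected
Step 1: +4 new -> 6 infected
Step 2: +7 new -> 13 infected
Step 3: +8 new -> 21 infected
Step 4: +7 new -> 28 infected
Step 5: +3 new -> 31 infected
Step 6: +1 new -> 32 infected
Step 7: +0 new -> 32 infected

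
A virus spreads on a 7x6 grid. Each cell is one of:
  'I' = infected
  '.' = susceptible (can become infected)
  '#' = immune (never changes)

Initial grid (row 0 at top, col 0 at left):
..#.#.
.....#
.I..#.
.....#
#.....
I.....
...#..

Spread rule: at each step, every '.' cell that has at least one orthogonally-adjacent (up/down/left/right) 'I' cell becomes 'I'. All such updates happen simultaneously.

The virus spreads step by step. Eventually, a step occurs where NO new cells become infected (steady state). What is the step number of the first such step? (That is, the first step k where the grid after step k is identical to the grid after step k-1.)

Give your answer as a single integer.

Answer: 7

Derivation:
Step 0 (initial): 2 infected
Step 1: +6 new -> 8 infected
Step 2: +9 new -> 17 infected
Step 3: +6 new -> 23 infected
Step 4: +5 new -> 28 infected
Step 5: +3 new -> 31 infected
Step 6: +2 new -> 33 infected
Step 7: +0 new -> 33 infected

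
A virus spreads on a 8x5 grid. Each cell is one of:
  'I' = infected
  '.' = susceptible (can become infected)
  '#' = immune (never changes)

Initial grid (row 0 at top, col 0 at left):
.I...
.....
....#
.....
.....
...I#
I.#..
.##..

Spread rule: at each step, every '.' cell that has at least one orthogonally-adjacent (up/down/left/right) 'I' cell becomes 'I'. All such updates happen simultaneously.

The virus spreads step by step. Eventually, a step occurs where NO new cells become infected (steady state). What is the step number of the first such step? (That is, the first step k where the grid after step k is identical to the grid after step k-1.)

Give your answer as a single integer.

Answer: 5

Derivation:
Step 0 (initial): 3 infected
Step 1: +9 new -> 12 infected
Step 2: +11 new -> 23 infected
Step 3: +11 new -> 34 infected
Step 4: +1 new -> 35 infected
Step 5: +0 new -> 35 infected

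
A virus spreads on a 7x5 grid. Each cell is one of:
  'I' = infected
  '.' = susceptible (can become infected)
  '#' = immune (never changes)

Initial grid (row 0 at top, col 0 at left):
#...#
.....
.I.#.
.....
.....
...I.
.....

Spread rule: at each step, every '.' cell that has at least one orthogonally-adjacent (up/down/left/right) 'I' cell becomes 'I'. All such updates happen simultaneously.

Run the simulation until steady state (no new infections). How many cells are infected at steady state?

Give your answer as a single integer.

Step 0 (initial): 2 infected
Step 1: +8 new -> 10 infected
Step 2: +12 new -> 22 infected
Step 3: +6 new -> 28 infected
Step 4: +4 new -> 32 infected
Step 5: +0 new -> 32 infected

Answer: 32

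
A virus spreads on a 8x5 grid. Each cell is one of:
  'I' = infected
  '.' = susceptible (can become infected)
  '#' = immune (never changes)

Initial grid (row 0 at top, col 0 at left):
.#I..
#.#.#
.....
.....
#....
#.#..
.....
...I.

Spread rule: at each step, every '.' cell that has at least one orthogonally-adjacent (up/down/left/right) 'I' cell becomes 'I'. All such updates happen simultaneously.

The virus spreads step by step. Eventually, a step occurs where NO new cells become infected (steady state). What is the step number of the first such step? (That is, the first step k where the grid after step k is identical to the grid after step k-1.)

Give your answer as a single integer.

Answer: 8

Derivation:
Step 0 (initial): 2 infected
Step 1: +4 new -> 6 infected
Step 2: +6 new -> 12 infected
Step 3: +5 new -> 17 infected
Step 4: +7 new -> 24 infected
Step 5: +4 new -> 28 infected
Step 6: +3 new -> 31 infected
Step 7: +1 new -> 32 infected
Step 8: +0 new -> 32 infected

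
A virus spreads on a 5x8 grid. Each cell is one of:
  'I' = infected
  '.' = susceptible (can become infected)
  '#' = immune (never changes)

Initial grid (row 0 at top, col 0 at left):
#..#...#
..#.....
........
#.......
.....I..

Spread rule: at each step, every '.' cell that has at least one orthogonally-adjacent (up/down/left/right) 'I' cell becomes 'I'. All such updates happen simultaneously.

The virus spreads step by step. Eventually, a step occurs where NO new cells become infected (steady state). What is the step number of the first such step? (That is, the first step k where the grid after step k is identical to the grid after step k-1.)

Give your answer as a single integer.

Answer: 10

Derivation:
Step 0 (initial): 1 infected
Step 1: +3 new -> 4 infected
Step 2: +5 new -> 9 infected
Step 3: +6 new -> 15 infected
Step 4: +7 new -> 22 infected
Step 5: +7 new -> 29 infected
Step 6: +1 new -> 30 infected
Step 7: +2 new -> 32 infected
Step 8: +2 new -> 34 infected
Step 9: +1 new -> 35 infected
Step 10: +0 new -> 35 infected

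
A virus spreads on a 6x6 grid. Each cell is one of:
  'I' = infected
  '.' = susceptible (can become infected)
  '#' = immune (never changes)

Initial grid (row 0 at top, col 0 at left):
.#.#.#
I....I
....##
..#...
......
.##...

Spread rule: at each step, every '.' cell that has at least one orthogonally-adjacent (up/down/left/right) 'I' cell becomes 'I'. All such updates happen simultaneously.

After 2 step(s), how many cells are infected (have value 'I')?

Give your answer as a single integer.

Step 0 (initial): 2 infected
Step 1: +4 new -> 6 infected
Step 2: +5 new -> 11 infected

Answer: 11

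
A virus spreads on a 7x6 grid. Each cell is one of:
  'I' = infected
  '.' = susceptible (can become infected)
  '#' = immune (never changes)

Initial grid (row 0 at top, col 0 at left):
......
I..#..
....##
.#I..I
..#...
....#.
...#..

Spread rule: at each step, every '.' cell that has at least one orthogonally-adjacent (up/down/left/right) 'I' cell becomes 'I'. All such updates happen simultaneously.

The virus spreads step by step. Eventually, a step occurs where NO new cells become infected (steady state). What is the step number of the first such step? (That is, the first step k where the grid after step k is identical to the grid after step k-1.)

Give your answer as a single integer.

Step 0 (initial): 3 infected
Step 1: +7 new -> 10 infected
Step 2: +8 new -> 18 infected
Step 3: +4 new -> 22 infected
Step 4: +5 new -> 27 infected
Step 5: +4 new -> 31 infected
Step 6: +3 new -> 34 infected
Step 7: +1 new -> 35 infected
Step 8: +0 new -> 35 infected

Answer: 8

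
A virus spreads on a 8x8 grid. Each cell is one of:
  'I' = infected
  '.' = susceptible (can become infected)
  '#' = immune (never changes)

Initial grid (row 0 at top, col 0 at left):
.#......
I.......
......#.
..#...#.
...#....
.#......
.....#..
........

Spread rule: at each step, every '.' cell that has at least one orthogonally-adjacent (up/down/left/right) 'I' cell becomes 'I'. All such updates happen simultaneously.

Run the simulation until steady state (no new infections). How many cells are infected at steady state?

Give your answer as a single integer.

Step 0 (initial): 1 infected
Step 1: +3 new -> 4 infected
Step 2: +3 new -> 7 infected
Step 3: +5 new -> 12 infected
Step 4: +5 new -> 17 infected
Step 5: +6 new -> 23 infected
Step 6: +7 new -> 30 infected
Step 7: +7 new -> 37 infected
Step 8: +6 new -> 43 infected
Step 9: +5 new -> 48 infected
Step 10: +3 new -> 51 infected
Step 11: +3 new -> 54 infected
Step 12: +2 new -> 56 infected
Step 13: +1 new -> 57 infected
Step 14: +0 new -> 57 infected

Answer: 57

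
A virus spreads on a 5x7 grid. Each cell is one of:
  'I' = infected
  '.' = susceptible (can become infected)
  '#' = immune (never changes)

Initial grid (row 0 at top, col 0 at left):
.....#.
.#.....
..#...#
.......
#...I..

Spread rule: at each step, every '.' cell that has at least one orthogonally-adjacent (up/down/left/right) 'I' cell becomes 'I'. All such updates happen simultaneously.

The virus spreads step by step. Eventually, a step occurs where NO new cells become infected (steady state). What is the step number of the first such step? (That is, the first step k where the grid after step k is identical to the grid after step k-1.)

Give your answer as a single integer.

Step 0 (initial): 1 infected
Step 1: +3 new -> 4 infected
Step 2: +5 new -> 9 infected
Step 3: +6 new -> 15 infected
Step 4: +4 new -> 19 infected
Step 5: +5 new -> 24 infected
Step 6: +3 new -> 27 infected
Step 7: +2 new -> 29 infected
Step 8: +1 new -> 30 infected
Step 9: +0 new -> 30 infected

Answer: 9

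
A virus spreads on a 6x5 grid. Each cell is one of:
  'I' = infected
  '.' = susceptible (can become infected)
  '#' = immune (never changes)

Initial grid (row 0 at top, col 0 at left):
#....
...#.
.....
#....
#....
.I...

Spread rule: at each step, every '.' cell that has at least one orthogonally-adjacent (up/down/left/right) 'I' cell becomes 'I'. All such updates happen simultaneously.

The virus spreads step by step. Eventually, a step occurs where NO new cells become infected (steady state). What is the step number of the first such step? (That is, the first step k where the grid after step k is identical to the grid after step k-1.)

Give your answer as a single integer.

Answer: 9

Derivation:
Step 0 (initial): 1 infected
Step 1: +3 new -> 4 infected
Step 2: +3 new -> 7 infected
Step 3: +4 new -> 11 infected
Step 4: +5 new -> 16 infected
Step 5: +5 new -> 21 infected
Step 6: +2 new -> 23 infected
Step 7: +2 new -> 25 infected
Step 8: +1 new -> 26 infected
Step 9: +0 new -> 26 infected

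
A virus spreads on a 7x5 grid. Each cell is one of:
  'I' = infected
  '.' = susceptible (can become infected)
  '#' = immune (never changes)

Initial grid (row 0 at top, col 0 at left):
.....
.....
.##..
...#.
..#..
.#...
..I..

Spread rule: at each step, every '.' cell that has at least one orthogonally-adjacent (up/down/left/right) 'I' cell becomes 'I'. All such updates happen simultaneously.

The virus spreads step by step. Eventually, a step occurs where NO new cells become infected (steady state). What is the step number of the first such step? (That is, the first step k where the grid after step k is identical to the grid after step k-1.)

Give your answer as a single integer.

Answer: 11

Derivation:
Step 0 (initial): 1 infected
Step 1: +3 new -> 4 infected
Step 2: +3 new -> 7 infected
Step 3: +3 new -> 10 infected
Step 4: +2 new -> 12 infected
Step 5: +3 new -> 15 infected
Step 6: +3 new -> 18 infected
Step 7: +4 new -> 22 infected
Step 8: +4 new -> 26 infected
Step 9: +3 new -> 29 infected
Step 10: +1 new -> 30 infected
Step 11: +0 new -> 30 infected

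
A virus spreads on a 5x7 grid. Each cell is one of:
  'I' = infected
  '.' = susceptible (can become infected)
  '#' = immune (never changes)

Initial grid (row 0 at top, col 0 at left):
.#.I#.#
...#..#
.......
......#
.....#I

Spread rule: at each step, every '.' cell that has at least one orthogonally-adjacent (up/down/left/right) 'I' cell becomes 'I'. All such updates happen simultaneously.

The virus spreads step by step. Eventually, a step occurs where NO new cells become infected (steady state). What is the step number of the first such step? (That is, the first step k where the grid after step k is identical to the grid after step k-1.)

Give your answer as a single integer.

Step 0 (initial): 2 infected
Step 1: +1 new -> 3 infected
Step 2: +1 new -> 4 infected
Step 3: +2 new -> 6 infected
Step 4: +4 new -> 10 infected
Step 5: +6 new -> 16 infected
Step 6: +6 new -> 22 infected
Step 7: +5 new -> 27 infected
Step 8: +1 new -> 28 infected
Step 9: +0 new -> 28 infected

Answer: 9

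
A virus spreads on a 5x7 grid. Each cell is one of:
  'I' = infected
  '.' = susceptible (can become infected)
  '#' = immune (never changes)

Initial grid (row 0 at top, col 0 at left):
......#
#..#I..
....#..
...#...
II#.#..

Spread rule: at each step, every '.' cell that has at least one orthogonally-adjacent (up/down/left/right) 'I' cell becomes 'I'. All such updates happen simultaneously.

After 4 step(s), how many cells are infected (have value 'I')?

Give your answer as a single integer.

Answer: 25

Derivation:
Step 0 (initial): 3 infected
Step 1: +4 new -> 7 infected
Step 2: +7 new -> 14 infected
Step 3: +5 new -> 19 infected
Step 4: +6 new -> 25 infected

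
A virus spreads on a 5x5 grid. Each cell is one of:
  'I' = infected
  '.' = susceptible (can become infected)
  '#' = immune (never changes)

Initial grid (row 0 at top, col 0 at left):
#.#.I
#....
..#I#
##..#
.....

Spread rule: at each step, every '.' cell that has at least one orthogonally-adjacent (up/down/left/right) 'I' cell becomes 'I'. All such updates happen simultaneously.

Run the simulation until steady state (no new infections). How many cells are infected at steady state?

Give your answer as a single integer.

Step 0 (initial): 2 infected
Step 1: +4 new -> 6 infected
Step 2: +3 new -> 9 infected
Step 3: +3 new -> 12 infected
Step 4: +3 new -> 15 infected
Step 5: +2 new -> 17 infected
Step 6: +0 new -> 17 infected

Answer: 17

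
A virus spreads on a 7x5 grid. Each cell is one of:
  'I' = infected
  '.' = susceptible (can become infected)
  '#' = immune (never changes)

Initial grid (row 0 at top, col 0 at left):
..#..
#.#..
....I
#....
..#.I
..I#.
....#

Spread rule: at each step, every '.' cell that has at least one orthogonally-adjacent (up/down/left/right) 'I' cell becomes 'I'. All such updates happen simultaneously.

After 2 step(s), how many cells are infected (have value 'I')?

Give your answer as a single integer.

Step 0 (initial): 3 infected
Step 1: +7 new -> 10 infected
Step 2: +8 new -> 18 infected

Answer: 18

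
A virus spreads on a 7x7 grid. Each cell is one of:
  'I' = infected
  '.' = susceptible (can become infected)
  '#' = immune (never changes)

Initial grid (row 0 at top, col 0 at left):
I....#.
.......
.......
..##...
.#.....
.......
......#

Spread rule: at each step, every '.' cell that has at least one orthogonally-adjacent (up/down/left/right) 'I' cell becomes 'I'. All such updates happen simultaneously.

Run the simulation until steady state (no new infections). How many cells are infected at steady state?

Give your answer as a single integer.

Step 0 (initial): 1 infected
Step 1: +2 new -> 3 infected
Step 2: +3 new -> 6 infected
Step 3: +4 new -> 10 infected
Step 4: +5 new -> 15 infected
Step 5: +3 new -> 18 infected
Step 6: +4 new -> 22 infected
Step 7: +5 new -> 27 infected
Step 8: +7 new -> 34 infected
Step 9: +5 new -> 39 infected
Step 10: +3 new -> 42 infected
Step 11: +2 new -> 44 infected
Step 12: +0 new -> 44 infected

Answer: 44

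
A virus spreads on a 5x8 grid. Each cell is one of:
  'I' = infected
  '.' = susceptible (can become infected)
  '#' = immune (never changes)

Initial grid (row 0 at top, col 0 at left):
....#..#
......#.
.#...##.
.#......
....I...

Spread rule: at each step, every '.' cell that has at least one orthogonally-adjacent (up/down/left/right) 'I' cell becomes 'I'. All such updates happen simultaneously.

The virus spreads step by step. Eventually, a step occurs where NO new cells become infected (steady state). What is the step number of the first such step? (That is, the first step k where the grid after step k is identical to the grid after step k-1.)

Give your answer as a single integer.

Step 0 (initial): 1 infected
Step 1: +3 new -> 4 infected
Step 2: +5 new -> 9 infected
Step 3: +6 new -> 15 infected
Step 4: +5 new -> 20 infected
Step 5: +5 new -> 25 infected
Step 6: +5 new -> 30 infected
Step 7: +2 new -> 32 infected
Step 8: +1 new -> 33 infected
Step 9: +0 new -> 33 infected

Answer: 9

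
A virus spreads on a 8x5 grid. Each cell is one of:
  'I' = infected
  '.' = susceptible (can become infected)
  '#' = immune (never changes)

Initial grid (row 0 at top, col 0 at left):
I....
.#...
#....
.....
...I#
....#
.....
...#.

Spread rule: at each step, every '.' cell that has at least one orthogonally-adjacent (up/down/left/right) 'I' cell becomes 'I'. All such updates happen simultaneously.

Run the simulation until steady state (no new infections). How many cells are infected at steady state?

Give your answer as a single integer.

Answer: 35

Derivation:
Step 0 (initial): 2 infected
Step 1: +5 new -> 7 infected
Step 2: +7 new -> 14 infected
Step 3: +10 new -> 24 infected
Step 4: +8 new -> 32 infected
Step 5: +2 new -> 34 infected
Step 6: +1 new -> 35 infected
Step 7: +0 new -> 35 infected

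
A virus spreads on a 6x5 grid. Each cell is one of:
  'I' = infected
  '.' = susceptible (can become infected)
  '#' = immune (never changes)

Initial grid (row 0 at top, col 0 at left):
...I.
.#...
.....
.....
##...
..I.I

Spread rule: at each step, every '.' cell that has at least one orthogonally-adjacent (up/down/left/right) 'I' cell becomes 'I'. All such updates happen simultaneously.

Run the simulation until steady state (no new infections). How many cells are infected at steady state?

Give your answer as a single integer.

Answer: 27

Derivation:
Step 0 (initial): 3 infected
Step 1: +7 new -> 10 infected
Step 2: +8 new -> 18 infected
Step 3: +5 new -> 23 infected
Step 4: +3 new -> 26 infected
Step 5: +1 new -> 27 infected
Step 6: +0 new -> 27 infected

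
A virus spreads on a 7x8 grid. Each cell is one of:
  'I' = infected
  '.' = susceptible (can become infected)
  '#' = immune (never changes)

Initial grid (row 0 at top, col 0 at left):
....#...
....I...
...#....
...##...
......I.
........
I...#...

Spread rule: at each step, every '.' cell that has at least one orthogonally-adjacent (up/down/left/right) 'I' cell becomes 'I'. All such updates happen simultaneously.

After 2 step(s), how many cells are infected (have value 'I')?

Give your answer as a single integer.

Answer: 27

Derivation:
Step 0 (initial): 3 infected
Step 1: +9 new -> 12 infected
Step 2: +15 new -> 27 infected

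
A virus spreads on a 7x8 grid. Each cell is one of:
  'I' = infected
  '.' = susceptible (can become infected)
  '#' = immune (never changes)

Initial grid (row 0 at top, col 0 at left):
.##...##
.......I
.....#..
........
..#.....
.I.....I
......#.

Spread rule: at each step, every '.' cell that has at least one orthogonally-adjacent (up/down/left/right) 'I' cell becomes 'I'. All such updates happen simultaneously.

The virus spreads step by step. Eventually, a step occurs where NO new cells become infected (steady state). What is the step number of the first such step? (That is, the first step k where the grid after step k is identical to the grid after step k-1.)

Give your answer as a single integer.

Step 0 (initial): 3 infected
Step 1: +9 new -> 12 infected
Step 2: +10 new -> 22 infected
Step 3: +11 new -> 33 infected
Step 4: +10 new -> 43 infected
Step 5: +5 new -> 48 infected
Step 6: +1 new -> 49 infected
Step 7: +0 new -> 49 infected

Answer: 7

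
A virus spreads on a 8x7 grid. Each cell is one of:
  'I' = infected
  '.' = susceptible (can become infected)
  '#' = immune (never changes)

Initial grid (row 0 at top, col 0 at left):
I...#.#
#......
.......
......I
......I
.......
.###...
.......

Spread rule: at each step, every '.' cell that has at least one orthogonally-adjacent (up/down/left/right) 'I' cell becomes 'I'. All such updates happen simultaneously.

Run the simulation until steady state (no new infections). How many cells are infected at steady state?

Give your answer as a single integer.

Answer: 50

Derivation:
Step 0 (initial): 3 infected
Step 1: +5 new -> 8 infected
Step 2: +8 new -> 16 infected
Step 3: +10 new -> 26 infected
Step 4: +12 new -> 38 infected
Step 5: +4 new -> 42 infected
Step 6: +3 new -> 45 infected
Step 7: +2 new -> 47 infected
Step 8: +2 new -> 49 infected
Step 9: +1 new -> 50 infected
Step 10: +0 new -> 50 infected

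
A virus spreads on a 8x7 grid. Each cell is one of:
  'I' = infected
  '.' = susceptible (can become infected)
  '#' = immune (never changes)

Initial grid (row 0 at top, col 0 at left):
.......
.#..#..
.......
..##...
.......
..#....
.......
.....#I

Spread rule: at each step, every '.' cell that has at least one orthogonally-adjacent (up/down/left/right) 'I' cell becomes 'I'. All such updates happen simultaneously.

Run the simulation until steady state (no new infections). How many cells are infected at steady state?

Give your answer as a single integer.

Step 0 (initial): 1 infected
Step 1: +1 new -> 2 infected
Step 2: +2 new -> 4 infected
Step 3: +3 new -> 7 infected
Step 4: +5 new -> 12 infected
Step 5: +6 new -> 18 infected
Step 6: +6 new -> 24 infected
Step 7: +7 new -> 31 infected
Step 8: +5 new -> 36 infected
Step 9: +5 new -> 41 infected
Step 10: +4 new -> 45 infected
Step 11: +2 new -> 47 infected
Step 12: +2 new -> 49 infected
Step 13: +1 new -> 50 infected
Step 14: +0 new -> 50 infected

Answer: 50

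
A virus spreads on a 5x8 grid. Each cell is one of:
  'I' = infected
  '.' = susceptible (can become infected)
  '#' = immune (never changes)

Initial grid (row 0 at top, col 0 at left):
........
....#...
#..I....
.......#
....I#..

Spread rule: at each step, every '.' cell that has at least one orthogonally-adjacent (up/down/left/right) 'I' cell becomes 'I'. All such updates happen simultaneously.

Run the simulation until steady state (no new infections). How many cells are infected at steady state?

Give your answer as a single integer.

Answer: 36

Derivation:
Step 0 (initial): 2 infected
Step 1: +6 new -> 8 infected
Step 2: +7 new -> 15 infected
Step 3: +8 new -> 23 infected
Step 4: +8 new -> 31 infected
Step 5: +4 new -> 35 infected
Step 6: +1 new -> 36 infected
Step 7: +0 new -> 36 infected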